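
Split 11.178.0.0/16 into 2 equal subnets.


New prefix = 16 + 1 = 17
Each subnet has 32768 addresses
  11.178.0.0/17
  11.178.128.0/17
Subnets: 11.178.0.0/17, 11.178.128.0/17


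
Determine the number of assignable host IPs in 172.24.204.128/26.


Host bits = 32 - 26 = 6
Total addresses = 2^6 = 64
Usable = total - 2 (network and broadcast)
Usable hosts: 62


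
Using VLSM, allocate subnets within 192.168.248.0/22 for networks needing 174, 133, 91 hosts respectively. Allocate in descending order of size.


174 hosts -> /24 (254 usable): 192.168.248.0/24
133 hosts -> /24 (254 usable): 192.168.249.0/24
91 hosts -> /25 (126 usable): 192.168.250.0/25
Allocation: 192.168.248.0/24 (174 hosts, 254 usable); 192.168.249.0/24 (133 hosts, 254 usable); 192.168.250.0/25 (91 hosts, 126 usable)


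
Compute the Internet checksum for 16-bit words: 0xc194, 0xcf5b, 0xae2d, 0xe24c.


Sum all words (with carry folding):
+ 0xc194 = 0xc194
+ 0xcf5b = 0x90f0
+ 0xae2d = 0x3f1e
+ 0xe24c = 0x216b
One's complement: ~0x216b
Checksum = 0xde94


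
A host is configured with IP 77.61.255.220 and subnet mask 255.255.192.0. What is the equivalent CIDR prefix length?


Binary: 11111111.11111111.11000000.00000000
Count leading 1s
Prefix: /18


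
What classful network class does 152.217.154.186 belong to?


First octet: 152
Binary: 10011000
10xxxxxx -> Class B (128-191)
Class B, default mask 255.255.0.0 (/16)


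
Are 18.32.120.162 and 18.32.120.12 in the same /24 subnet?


Mask: 255.255.255.0
18.32.120.162 AND mask = 18.32.120.0
18.32.120.12 AND mask = 18.32.120.0
Yes, same subnet (18.32.120.0)


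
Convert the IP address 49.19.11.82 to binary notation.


49 = 00110001
19 = 00010011
11 = 00001011
82 = 01010010
Binary: 00110001.00010011.00001011.01010010


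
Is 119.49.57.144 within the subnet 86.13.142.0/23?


Subnet network: 86.13.142.0
Test IP AND mask: 119.49.56.0
No, 119.49.57.144 is not in 86.13.142.0/23


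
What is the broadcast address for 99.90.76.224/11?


Network: 99.64.0.0/11
Host bits = 21
Set all host bits to 1:
Broadcast: 99.95.255.255


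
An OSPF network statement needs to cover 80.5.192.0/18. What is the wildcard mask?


Subnet mask: 255.255.192.0
Wildcard = 255.255.255.255 - subnet mask
255 - 255 = 0
255 - 255 = 0
255 - 192 = 63
255 - 0 = 255
Wildcard: 0.0.63.255


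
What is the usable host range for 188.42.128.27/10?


Network: 188.0.0.0
Broadcast: 188.63.255.255
First usable = network + 1
Last usable = broadcast - 1
Range: 188.0.0.1 to 188.63.255.254


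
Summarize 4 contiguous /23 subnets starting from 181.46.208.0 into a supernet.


Original prefix: /23
Number of subnets: 4 = 2^2
New prefix = 23 - 2 = 21
Supernet: 181.46.208.0/21


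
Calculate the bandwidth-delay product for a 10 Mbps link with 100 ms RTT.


BDP = bandwidth * RTT
= 10 Mbps * 100 ms
= 10 * 1e6 * 100 / 1000 bits
= 1000000 bits
= 125000 bytes
= 122.0703 KB
BDP = 1000000 bits (125000 bytes)


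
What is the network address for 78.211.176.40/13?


IP:   01001110.11010011.10110000.00101000
Mask: 11111111.11111000.00000000.00000000
AND operation:
Net:  01001110.11010000.00000000.00000000
Network: 78.208.0.0/13


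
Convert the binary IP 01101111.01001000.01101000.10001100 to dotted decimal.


01101111 = 111
01001000 = 72
01101000 = 104
10001100 = 140
IP: 111.72.104.140


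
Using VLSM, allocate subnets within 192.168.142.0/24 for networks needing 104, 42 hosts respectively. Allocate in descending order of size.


104 hosts -> /25 (126 usable): 192.168.142.0/25
42 hosts -> /26 (62 usable): 192.168.142.128/26
Allocation: 192.168.142.0/25 (104 hosts, 126 usable); 192.168.142.128/26 (42 hosts, 62 usable)


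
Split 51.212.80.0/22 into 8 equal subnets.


New prefix = 22 + 3 = 25
Each subnet has 128 addresses
  51.212.80.0/25
  51.212.80.128/25
  51.212.81.0/25
  51.212.81.128/25
  51.212.82.0/25
  51.212.82.128/25
  51.212.83.0/25
  51.212.83.128/25
Subnets: 51.212.80.0/25, 51.212.80.128/25, 51.212.81.0/25, 51.212.81.128/25, 51.212.82.0/25, 51.212.82.128/25, 51.212.83.0/25, 51.212.83.128/25


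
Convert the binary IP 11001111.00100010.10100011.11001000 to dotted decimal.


11001111 = 207
00100010 = 34
10100011 = 163
11001000 = 200
IP: 207.34.163.200


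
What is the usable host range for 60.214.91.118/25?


Network: 60.214.91.0
Broadcast: 60.214.91.127
First usable = network + 1
Last usable = broadcast - 1
Range: 60.214.91.1 to 60.214.91.126


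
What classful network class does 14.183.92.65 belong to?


First octet: 14
Binary: 00001110
0xxxxxxx -> Class A (1-126)
Class A, default mask 255.0.0.0 (/8)


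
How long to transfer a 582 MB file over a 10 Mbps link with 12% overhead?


Effective throughput = 10 * (1 - 12/100) = 8.8 Mbps
File size in Mb = 582 * 8 = 4656 Mb
Time = 4656 / 8.8
Time = 529.0909 seconds


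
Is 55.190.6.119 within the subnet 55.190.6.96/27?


Subnet network: 55.190.6.96
Test IP AND mask: 55.190.6.96
Yes, 55.190.6.119 is in 55.190.6.96/27


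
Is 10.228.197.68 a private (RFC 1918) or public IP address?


RFC 1918 private ranges:
  10.0.0.0/8 (10.0.0.0 - 10.255.255.255)
  172.16.0.0/12 (172.16.0.0 - 172.31.255.255)
  192.168.0.0/16 (192.168.0.0 - 192.168.255.255)
Private (in 10.0.0.0/8)


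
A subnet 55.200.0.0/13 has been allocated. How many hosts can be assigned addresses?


Host bits = 32 - 13 = 19
Total addresses = 2^19 = 524288
Usable = total - 2 (network and broadcast)
Usable hosts: 524286


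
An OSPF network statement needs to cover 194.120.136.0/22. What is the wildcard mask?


Subnet mask: 255.255.252.0
Wildcard = 255.255.255.255 - subnet mask
255 - 255 = 0
255 - 255 = 0
255 - 252 = 3
255 - 0 = 255
Wildcard: 0.0.3.255


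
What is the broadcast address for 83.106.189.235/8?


Network: 83.0.0.0/8
Host bits = 24
Set all host bits to 1:
Broadcast: 83.255.255.255


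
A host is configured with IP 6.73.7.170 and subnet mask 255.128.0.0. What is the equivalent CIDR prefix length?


Binary: 11111111.10000000.00000000.00000000
Count leading 1s
Prefix: /9


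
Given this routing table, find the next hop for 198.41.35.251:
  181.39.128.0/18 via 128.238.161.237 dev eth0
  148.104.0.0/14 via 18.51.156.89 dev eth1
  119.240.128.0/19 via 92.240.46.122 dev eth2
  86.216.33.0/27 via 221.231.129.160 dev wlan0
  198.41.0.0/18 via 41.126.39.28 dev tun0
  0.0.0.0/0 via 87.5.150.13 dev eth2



Longest prefix match for 198.41.35.251:
  /18 181.39.128.0: no
  /14 148.104.0.0: no
  /19 119.240.128.0: no
  /27 86.216.33.0: no
  /18 198.41.0.0: MATCH
  /0 0.0.0.0: MATCH
Selected: next-hop 41.126.39.28 via tun0 (matched /18)


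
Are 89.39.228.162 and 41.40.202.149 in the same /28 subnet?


Mask: 255.255.255.240
89.39.228.162 AND mask = 89.39.228.160
41.40.202.149 AND mask = 41.40.202.144
No, different subnets (89.39.228.160 vs 41.40.202.144)


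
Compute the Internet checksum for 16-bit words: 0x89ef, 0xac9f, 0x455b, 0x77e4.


Sum all words (with carry folding):
+ 0x89ef = 0x89ef
+ 0xac9f = 0x368f
+ 0x455b = 0x7bea
+ 0x77e4 = 0xf3ce
One's complement: ~0xf3ce
Checksum = 0x0c31


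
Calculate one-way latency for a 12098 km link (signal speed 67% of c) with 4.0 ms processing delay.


Speed = 0.67 * 3e5 km/s = 201000 km/s
Propagation delay = 12098 / 201000 = 0.0602 s = 60.1891 ms
Processing delay = 4.0 ms
Total one-way latency = 64.1891 ms


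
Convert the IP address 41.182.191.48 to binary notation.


41 = 00101001
182 = 10110110
191 = 10111111
48 = 00110000
Binary: 00101001.10110110.10111111.00110000


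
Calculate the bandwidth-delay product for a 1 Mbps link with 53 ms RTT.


BDP = bandwidth * RTT
= 1 Mbps * 53 ms
= 1 * 1e6 * 53 / 1000 bits
= 53000 bits
= 6625 bytes
= 6.4697 KB
BDP = 53000 bits (6625 bytes)


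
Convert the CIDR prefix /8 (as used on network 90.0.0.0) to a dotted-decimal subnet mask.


/8 means 8 network bits, 24 host bits
Binary: 11111111000000000000000000000000
Mask: 255.0.0.0


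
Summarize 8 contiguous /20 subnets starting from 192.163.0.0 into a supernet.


Original prefix: /20
Number of subnets: 8 = 2^3
New prefix = 20 - 3 = 17
Supernet: 192.163.0.0/17


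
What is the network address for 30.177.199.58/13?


IP:   00011110.10110001.11000111.00111010
Mask: 11111111.11111000.00000000.00000000
AND operation:
Net:  00011110.10110000.00000000.00000000
Network: 30.176.0.0/13


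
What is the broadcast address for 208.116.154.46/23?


Network: 208.116.154.0/23
Host bits = 9
Set all host bits to 1:
Broadcast: 208.116.155.255


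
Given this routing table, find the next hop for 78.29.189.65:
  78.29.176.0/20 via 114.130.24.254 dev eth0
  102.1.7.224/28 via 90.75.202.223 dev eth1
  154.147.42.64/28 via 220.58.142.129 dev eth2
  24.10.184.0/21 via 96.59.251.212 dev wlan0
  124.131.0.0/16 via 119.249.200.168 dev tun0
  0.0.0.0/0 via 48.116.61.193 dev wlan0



Longest prefix match for 78.29.189.65:
  /20 78.29.176.0: MATCH
  /28 102.1.7.224: no
  /28 154.147.42.64: no
  /21 24.10.184.0: no
  /16 124.131.0.0: no
  /0 0.0.0.0: MATCH
Selected: next-hop 114.130.24.254 via eth0 (matched /20)


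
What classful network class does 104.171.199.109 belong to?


First octet: 104
Binary: 01101000
0xxxxxxx -> Class A (1-126)
Class A, default mask 255.0.0.0 (/8)


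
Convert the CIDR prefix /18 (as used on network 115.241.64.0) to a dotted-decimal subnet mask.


/18 means 18 network bits, 14 host bits
Binary: 11111111111111111100000000000000
Mask: 255.255.192.0


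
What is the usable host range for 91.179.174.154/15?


Network: 91.178.0.0
Broadcast: 91.179.255.255
First usable = network + 1
Last usable = broadcast - 1
Range: 91.178.0.1 to 91.179.255.254


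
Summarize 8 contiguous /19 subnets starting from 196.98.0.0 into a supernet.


Original prefix: /19
Number of subnets: 8 = 2^3
New prefix = 19 - 3 = 16
Supernet: 196.98.0.0/16


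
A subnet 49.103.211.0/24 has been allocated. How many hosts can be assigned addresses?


Host bits = 32 - 24 = 8
Total addresses = 2^8 = 256
Usable = total - 2 (network and broadcast)
Usable hosts: 254


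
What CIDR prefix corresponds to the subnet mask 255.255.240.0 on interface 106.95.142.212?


Binary: 11111111.11111111.11110000.00000000
Count leading 1s
Prefix: /20


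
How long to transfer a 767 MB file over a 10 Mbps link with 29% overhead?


Effective throughput = 10 * (1 - 29/100) = 7.1 Mbps
File size in Mb = 767 * 8 = 6136 Mb
Time = 6136 / 7.1
Time = 864.2254 seconds


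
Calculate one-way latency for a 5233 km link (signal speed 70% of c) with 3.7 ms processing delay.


Speed = 0.7 * 3e5 km/s = 210000 km/s
Propagation delay = 5233 / 210000 = 0.0249 s = 24.919 ms
Processing delay = 3.7 ms
Total one-way latency = 28.619 ms


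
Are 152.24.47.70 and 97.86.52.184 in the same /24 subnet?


Mask: 255.255.255.0
152.24.47.70 AND mask = 152.24.47.0
97.86.52.184 AND mask = 97.86.52.0
No, different subnets (152.24.47.0 vs 97.86.52.0)


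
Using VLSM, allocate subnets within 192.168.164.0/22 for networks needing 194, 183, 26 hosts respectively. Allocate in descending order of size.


194 hosts -> /24 (254 usable): 192.168.164.0/24
183 hosts -> /24 (254 usable): 192.168.165.0/24
26 hosts -> /27 (30 usable): 192.168.166.0/27
Allocation: 192.168.164.0/24 (194 hosts, 254 usable); 192.168.165.0/24 (183 hosts, 254 usable); 192.168.166.0/27 (26 hosts, 30 usable)


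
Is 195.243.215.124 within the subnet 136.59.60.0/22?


Subnet network: 136.59.60.0
Test IP AND mask: 195.243.212.0
No, 195.243.215.124 is not in 136.59.60.0/22


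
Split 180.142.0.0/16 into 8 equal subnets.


New prefix = 16 + 3 = 19
Each subnet has 8192 addresses
  180.142.0.0/19
  180.142.32.0/19
  180.142.64.0/19
  180.142.96.0/19
  180.142.128.0/19
  180.142.160.0/19
  180.142.192.0/19
  180.142.224.0/19
Subnets: 180.142.0.0/19, 180.142.32.0/19, 180.142.64.0/19, 180.142.96.0/19, 180.142.128.0/19, 180.142.160.0/19, 180.142.192.0/19, 180.142.224.0/19


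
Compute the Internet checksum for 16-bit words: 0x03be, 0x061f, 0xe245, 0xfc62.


Sum all words (with carry folding):
+ 0x03be = 0x03be
+ 0x061f = 0x09dd
+ 0xe245 = 0xec22
+ 0xfc62 = 0xe885
One's complement: ~0xe885
Checksum = 0x177a


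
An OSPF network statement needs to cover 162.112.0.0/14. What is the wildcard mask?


Subnet mask: 255.252.0.0
Wildcard = 255.255.255.255 - subnet mask
255 - 255 = 0
255 - 252 = 3
255 - 0 = 255
255 - 0 = 255
Wildcard: 0.3.255.255


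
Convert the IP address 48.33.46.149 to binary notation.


48 = 00110000
33 = 00100001
46 = 00101110
149 = 10010101
Binary: 00110000.00100001.00101110.10010101


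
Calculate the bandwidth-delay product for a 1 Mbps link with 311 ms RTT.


BDP = bandwidth * RTT
= 1 Mbps * 311 ms
= 1 * 1e6 * 311 / 1000 bits
= 311000 bits
= 38875 bytes
= 37.9639 KB
BDP = 311000 bits (38875 bytes)


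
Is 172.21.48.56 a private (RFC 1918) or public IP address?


RFC 1918 private ranges:
  10.0.0.0/8 (10.0.0.0 - 10.255.255.255)
  172.16.0.0/12 (172.16.0.0 - 172.31.255.255)
  192.168.0.0/16 (192.168.0.0 - 192.168.255.255)
Private (in 172.16.0.0/12)


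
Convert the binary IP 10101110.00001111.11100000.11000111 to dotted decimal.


10101110 = 174
00001111 = 15
11100000 = 224
11000111 = 199
IP: 174.15.224.199


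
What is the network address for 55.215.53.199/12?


IP:   00110111.11010111.00110101.11000111
Mask: 11111111.11110000.00000000.00000000
AND operation:
Net:  00110111.11010000.00000000.00000000
Network: 55.208.0.0/12


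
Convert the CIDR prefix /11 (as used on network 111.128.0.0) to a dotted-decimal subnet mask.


/11 means 11 network bits, 21 host bits
Binary: 11111111111000000000000000000000
Mask: 255.224.0.0


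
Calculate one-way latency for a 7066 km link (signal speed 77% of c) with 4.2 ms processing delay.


Speed = 0.77 * 3e5 km/s = 231000 km/s
Propagation delay = 7066 / 231000 = 0.0306 s = 30.5887 ms
Processing delay = 4.2 ms
Total one-way latency = 34.7887 ms


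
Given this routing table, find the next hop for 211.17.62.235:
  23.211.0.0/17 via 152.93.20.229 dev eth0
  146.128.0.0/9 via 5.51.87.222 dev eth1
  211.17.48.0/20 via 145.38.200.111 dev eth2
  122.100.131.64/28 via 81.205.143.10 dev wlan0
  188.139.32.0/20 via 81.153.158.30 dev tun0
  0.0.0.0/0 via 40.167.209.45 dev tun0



Longest prefix match for 211.17.62.235:
  /17 23.211.0.0: no
  /9 146.128.0.0: no
  /20 211.17.48.0: MATCH
  /28 122.100.131.64: no
  /20 188.139.32.0: no
  /0 0.0.0.0: MATCH
Selected: next-hop 145.38.200.111 via eth2 (matched /20)


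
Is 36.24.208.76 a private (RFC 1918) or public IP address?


RFC 1918 private ranges:
  10.0.0.0/8 (10.0.0.0 - 10.255.255.255)
  172.16.0.0/12 (172.16.0.0 - 172.31.255.255)
  192.168.0.0/16 (192.168.0.0 - 192.168.255.255)
Public (not in any RFC 1918 range)


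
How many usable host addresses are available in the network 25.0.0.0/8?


Host bits = 32 - 8 = 24
Total addresses = 2^24 = 16777216
Usable = total - 2 (network and broadcast)
Usable hosts: 16777214


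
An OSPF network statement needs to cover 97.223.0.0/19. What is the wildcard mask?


Subnet mask: 255.255.224.0
Wildcard = 255.255.255.255 - subnet mask
255 - 255 = 0
255 - 255 = 0
255 - 224 = 31
255 - 0 = 255
Wildcard: 0.0.31.255


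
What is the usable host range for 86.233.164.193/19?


Network: 86.233.160.0
Broadcast: 86.233.191.255
First usable = network + 1
Last usable = broadcast - 1
Range: 86.233.160.1 to 86.233.191.254


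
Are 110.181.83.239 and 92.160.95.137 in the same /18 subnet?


Mask: 255.255.192.0
110.181.83.239 AND mask = 110.181.64.0
92.160.95.137 AND mask = 92.160.64.0
No, different subnets (110.181.64.0 vs 92.160.64.0)


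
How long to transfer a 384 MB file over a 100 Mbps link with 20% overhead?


Effective throughput = 100 * (1 - 20/100) = 80 Mbps
File size in Mb = 384 * 8 = 3072 Mb
Time = 3072 / 80
Time = 38.4 seconds


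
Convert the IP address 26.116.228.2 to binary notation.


26 = 00011010
116 = 01110100
228 = 11100100
2 = 00000010
Binary: 00011010.01110100.11100100.00000010


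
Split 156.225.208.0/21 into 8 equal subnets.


New prefix = 21 + 3 = 24
Each subnet has 256 addresses
  156.225.208.0/24
  156.225.209.0/24
  156.225.210.0/24
  156.225.211.0/24
  156.225.212.0/24
  156.225.213.0/24
  156.225.214.0/24
  156.225.215.0/24
Subnets: 156.225.208.0/24, 156.225.209.0/24, 156.225.210.0/24, 156.225.211.0/24, 156.225.212.0/24, 156.225.213.0/24, 156.225.214.0/24, 156.225.215.0/24


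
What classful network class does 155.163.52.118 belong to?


First octet: 155
Binary: 10011011
10xxxxxx -> Class B (128-191)
Class B, default mask 255.255.0.0 (/16)


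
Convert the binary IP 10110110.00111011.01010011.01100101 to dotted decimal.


10110110 = 182
00111011 = 59
01010011 = 83
01100101 = 101
IP: 182.59.83.101


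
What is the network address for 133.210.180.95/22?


IP:   10000101.11010010.10110100.01011111
Mask: 11111111.11111111.11111100.00000000
AND operation:
Net:  10000101.11010010.10110100.00000000
Network: 133.210.180.0/22


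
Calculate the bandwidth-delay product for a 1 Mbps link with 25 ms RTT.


BDP = bandwidth * RTT
= 1 Mbps * 25 ms
= 1 * 1e6 * 25 / 1000 bits
= 25000 bits
= 3125 bytes
= 3.0518 KB
BDP = 25000 bits (3125 bytes)


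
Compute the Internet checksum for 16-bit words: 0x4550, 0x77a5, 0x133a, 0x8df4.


Sum all words (with carry folding):
+ 0x4550 = 0x4550
+ 0x77a5 = 0xbcf5
+ 0x133a = 0xd02f
+ 0x8df4 = 0x5e24
One's complement: ~0x5e24
Checksum = 0xa1db


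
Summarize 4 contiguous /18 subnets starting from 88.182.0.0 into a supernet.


Original prefix: /18
Number of subnets: 4 = 2^2
New prefix = 18 - 2 = 16
Supernet: 88.182.0.0/16


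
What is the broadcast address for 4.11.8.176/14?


Network: 4.8.0.0/14
Host bits = 18
Set all host bits to 1:
Broadcast: 4.11.255.255


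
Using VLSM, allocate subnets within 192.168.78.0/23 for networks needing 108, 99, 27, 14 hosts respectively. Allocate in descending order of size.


108 hosts -> /25 (126 usable): 192.168.78.0/25
99 hosts -> /25 (126 usable): 192.168.78.128/25
27 hosts -> /27 (30 usable): 192.168.79.0/27
14 hosts -> /28 (14 usable): 192.168.79.32/28
Allocation: 192.168.78.0/25 (108 hosts, 126 usable); 192.168.78.128/25 (99 hosts, 126 usable); 192.168.79.0/27 (27 hosts, 30 usable); 192.168.79.32/28 (14 hosts, 14 usable)


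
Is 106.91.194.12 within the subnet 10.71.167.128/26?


Subnet network: 10.71.167.128
Test IP AND mask: 106.91.194.0
No, 106.91.194.12 is not in 10.71.167.128/26


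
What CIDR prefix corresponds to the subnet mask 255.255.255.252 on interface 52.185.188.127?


Binary: 11111111.11111111.11111111.11111100
Count leading 1s
Prefix: /30


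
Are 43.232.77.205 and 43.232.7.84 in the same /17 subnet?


Mask: 255.255.128.0
43.232.77.205 AND mask = 43.232.0.0
43.232.7.84 AND mask = 43.232.0.0
Yes, same subnet (43.232.0.0)


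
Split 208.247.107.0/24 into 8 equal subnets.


New prefix = 24 + 3 = 27
Each subnet has 32 addresses
  208.247.107.0/27
  208.247.107.32/27
  208.247.107.64/27
  208.247.107.96/27
  208.247.107.128/27
  208.247.107.160/27
  208.247.107.192/27
  208.247.107.224/27
Subnets: 208.247.107.0/27, 208.247.107.32/27, 208.247.107.64/27, 208.247.107.96/27, 208.247.107.128/27, 208.247.107.160/27, 208.247.107.192/27, 208.247.107.224/27


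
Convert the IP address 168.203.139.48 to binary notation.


168 = 10101000
203 = 11001011
139 = 10001011
48 = 00110000
Binary: 10101000.11001011.10001011.00110000


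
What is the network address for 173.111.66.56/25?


IP:   10101101.01101111.01000010.00111000
Mask: 11111111.11111111.11111111.10000000
AND operation:
Net:  10101101.01101111.01000010.00000000
Network: 173.111.66.0/25


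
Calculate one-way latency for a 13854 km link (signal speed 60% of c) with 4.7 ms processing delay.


Speed = 0.6 * 3e5 km/s = 180000 km/s
Propagation delay = 13854 / 180000 = 0.077 s = 76.9667 ms
Processing delay = 4.7 ms
Total one-way latency = 81.6667 ms


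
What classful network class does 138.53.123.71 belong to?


First octet: 138
Binary: 10001010
10xxxxxx -> Class B (128-191)
Class B, default mask 255.255.0.0 (/16)


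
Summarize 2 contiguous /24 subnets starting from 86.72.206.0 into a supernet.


Original prefix: /24
Number of subnets: 2 = 2^1
New prefix = 24 - 1 = 23
Supernet: 86.72.206.0/23


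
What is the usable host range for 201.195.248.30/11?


Network: 201.192.0.0
Broadcast: 201.223.255.255
First usable = network + 1
Last usable = broadcast - 1
Range: 201.192.0.1 to 201.223.255.254


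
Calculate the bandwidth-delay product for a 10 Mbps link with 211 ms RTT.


BDP = bandwidth * RTT
= 10 Mbps * 211 ms
= 10 * 1e6 * 211 / 1000 bits
= 2110000 bits
= 263750 bytes
= 257.5684 KB
BDP = 2110000 bits (263750 bytes)


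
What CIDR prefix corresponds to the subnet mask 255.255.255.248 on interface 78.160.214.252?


Binary: 11111111.11111111.11111111.11111000
Count leading 1s
Prefix: /29


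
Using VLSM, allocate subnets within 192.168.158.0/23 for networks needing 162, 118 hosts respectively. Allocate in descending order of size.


162 hosts -> /24 (254 usable): 192.168.158.0/24
118 hosts -> /25 (126 usable): 192.168.159.0/25
Allocation: 192.168.158.0/24 (162 hosts, 254 usable); 192.168.159.0/25 (118 hosts, 126 usable)


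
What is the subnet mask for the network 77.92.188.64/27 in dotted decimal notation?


/27 means 27 network bits, 5 host bits
Binary: 11111111111111111111111111100000
Mask: 255.255.255.224


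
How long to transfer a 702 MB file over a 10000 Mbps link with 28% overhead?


Effective throughput = 10000 * (1 - 28/100) = 7200 Mbps
File size in Mb = 702 * 8 = 5616 Mb
Time = 5616 / 7200
Time = 0.78 seconds


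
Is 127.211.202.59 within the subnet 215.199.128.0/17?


Subnet network: 215.199.128.0
Test IP AND mask: 127.211.128.0
No, 127.211.202.59 is not in 215.199.128.0/17


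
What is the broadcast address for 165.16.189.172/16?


Network: 165.16.0.0/16
Host bits = 16
Set all host bits to 1:
Broadcast: 165.16.255.255


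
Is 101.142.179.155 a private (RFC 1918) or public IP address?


RFC 1918 private ranges:
  10.0.0.0/8 (10.0.0.0 - 10.255.255.255)
  172.16.0.0/12 (172.16.0.0 - 172.31.255.255)
  192.168.0.0/16 (192.168.0.0 - 192.168.255.255)
Public (not in any RFC 1918 range)


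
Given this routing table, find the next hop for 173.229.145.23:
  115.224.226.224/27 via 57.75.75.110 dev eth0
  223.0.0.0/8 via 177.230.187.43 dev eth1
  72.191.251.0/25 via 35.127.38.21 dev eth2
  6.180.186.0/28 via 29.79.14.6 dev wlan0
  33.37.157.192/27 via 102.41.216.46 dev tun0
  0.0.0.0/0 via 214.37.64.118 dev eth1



Longest prefix match for 173.229.145.23:
  /27 115.224.226.224: no
  /8 223.0.0.0: no
  /25 72.191.251.0: no
  /28 6.180.186.0: no
  /27 33.37.157.192: no
  /0 0.0.0.0: MATCH
Selected: next-hop 214.37.64.118 via eth1 (matched /0)


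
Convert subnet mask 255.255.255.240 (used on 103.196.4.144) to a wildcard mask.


Subnet mask: 255.255.255.240
Wildcard = 255.255.255.255 - subnet mask
255 - 255 = 0
255 - 255 = 0
255 - 255 = 0
255 - 240 = 15
Wildcard: 0.0.0.15


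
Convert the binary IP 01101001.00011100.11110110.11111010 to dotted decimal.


01101001 = 105
00011100 = 28
11110110 = 246
11111010 = 250
IP: 105.28.246.250


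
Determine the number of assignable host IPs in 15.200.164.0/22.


Host bits = 32 - 22 = 10
Total addresses = 2^10 = 1024
Usable = total - 2 (network and broadcast)
Usable hosts: 1022


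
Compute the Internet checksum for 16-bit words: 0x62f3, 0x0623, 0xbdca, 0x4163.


Sum all words (with carry folding):
+ 0x62f3 = 0x62f3
+ 0x0623 = 0x6916
+ 0xbdca = 0x26e1
+ 0x4163 = 0x6844
One's complement: ~0x6844
Checksum = 0x97bb


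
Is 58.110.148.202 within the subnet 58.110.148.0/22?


Subnet network: 58.110.148.0
Test IP AND mask: 58.110.148.0
Yes, 58.110.148.202 is in 58.110.148.0/22


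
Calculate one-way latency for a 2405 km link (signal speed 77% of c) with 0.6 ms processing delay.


Speed = 0.77 * 3e5 km/s = 231000 km/s
Propagation delay = 2405 / 231000 = 0.0104 s = 10.4113 ms
Processing delay = 0.6 ms
Total one-way latency = 11.0113 ms


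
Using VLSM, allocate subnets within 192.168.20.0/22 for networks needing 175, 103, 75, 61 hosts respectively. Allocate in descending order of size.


175 hosts -> /24 (254 usable): 192.168.20.0/24
103 hosts -> /25 (126 usable): 192.168.21.0/25
75 hosts -> /25 (126 usable): 192.168.21.128/25
61 hosts -> /26 (62 usable): 192.168.22.0/26
Allocation: 192.168.20.0/24 (175 hosts, 254 usable); 192.168.21.0/25 (103 hosts, 126 usable); 192.168.21.128/25 (75 hosts, 126 usable); 192.168.22.0/26 (61 hosts, 62 usable)


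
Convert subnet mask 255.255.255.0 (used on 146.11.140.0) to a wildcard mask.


Subnet mask: 255.255.255.0
Wildcard = 255.255.255.255 - subnet mask
255 - 255 = 0
255 - 255 = 0
255 - 255 = 0
255 - 0 = 255
Wildcard: 0.0.0.255


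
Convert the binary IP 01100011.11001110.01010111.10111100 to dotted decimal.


01100011 = 99
11001110 = 206
01010111 = 87
10111100 = 188
IP: 99.206.87.188


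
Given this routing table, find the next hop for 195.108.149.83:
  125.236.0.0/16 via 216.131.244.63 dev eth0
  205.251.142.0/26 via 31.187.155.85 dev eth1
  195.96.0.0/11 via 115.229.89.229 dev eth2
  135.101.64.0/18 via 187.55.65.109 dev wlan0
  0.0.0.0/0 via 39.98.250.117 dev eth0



Longest prefix match for 195.108.149.83:
  /16 125.236.0.0: no
  /26 205.251.142.0: no
  /11 195.96.0.0: MATCH
  /18 135.101.64.0: no
  /0 0.0.0.0: MATCH
Selected: next-hop 115.229.89.229 via eth2 (matched /11)


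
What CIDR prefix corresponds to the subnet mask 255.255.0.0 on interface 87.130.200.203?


Binary: 11111111.11111111.00000000.00000000
Count leading 1s
Prefix: /16


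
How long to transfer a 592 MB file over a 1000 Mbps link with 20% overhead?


Effective throughput = 1000 * (1 - 20/100) = 800 Mbps
File size in Mb = 592 * 8 = 4736 Mb
Time = 4736 / 800
Time = 5.92 seconds


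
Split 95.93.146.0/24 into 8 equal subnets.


New prefix = 24 + 3 = 27
Each subnet has 32 addresses
  95.93.146.0/27
  95.93.146.32/27
  95.93.146.64/27
  95.93.146.96/27
  95.93.146.128/27
  95.93.146.160/27
  95.93.146.192/27
  95.93.146.224/27
Subnets: 95.93.146.0/27, 95.93.146.32/27, 95.93.146.64/27, 95.93.146.96/27, 95.93.146.128/27, 95.93.146.160/27, 95.93.146.192/27, 95.93.146.224/27


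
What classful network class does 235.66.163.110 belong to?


First octet: 235
Binary: 11101011
1110xxxx -> Class D (224-239)
Class D (multicast), default mask N/A


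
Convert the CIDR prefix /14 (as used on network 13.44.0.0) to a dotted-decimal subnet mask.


/14 means 14 network bits, 18 host bits
Binary: 11111111111111000000000000000000
Mask: 255.252.0.0


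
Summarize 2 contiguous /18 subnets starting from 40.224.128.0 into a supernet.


Original prefix: /18
Number of subnets: 2 = 2^1
New prefix = 18 - 1 = 17
Supernet: 40.224.128.0/17


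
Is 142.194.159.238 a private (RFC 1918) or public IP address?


RFC 1918 private ranges:
  10.0.0.0/8 (10.0.0.0 - 10.255.255.255)
  172.16.0.0/12 (172.16.0.0 - 172.31.255.255)
  192.168.0.0/16 (192.168.0.0 - 192.168.255.255)
Public (not in any RFC 1918 range)


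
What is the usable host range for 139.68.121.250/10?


Network: 139.64.0.0
Broadcast: 139.127.255.255
First usable = network + 1
Last usable = broadcast - 1
Range: 139.64.0.1 to 139.127.255.254


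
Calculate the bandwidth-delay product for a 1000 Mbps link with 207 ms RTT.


BDP = bandwidth * RTT
= 1000 Mbps * 207 ms
= 1000 * 1e6 * 207 / 1000 bits
= 207000000 bits
= 25875000 bytes
= 25268.5547 KB
BDP = 207000000 bits (25875000 bytes)


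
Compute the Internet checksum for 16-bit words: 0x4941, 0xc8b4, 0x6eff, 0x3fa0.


Sum all words (with carry folding):
+ 0x4941 = 0x4941
+ 0xc8b4 = 0x11f6
+ 0x6eff = 0x80f5
+ 0x3fa0 = 0xc095
One's complement: ~0xc095
Checksum = 0x3f6a


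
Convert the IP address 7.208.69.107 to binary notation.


7 = 00000111
208 = 11010000
69 = 01000101
107 = 01101011
Binary: 00000111.11010000.01000101.01101011


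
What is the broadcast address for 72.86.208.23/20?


Network: 72.86.208.0/20
Host bits = 12
Set all host bits to 1:
Broadcast: 72.86.223.255


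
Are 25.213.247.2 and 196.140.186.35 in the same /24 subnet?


Mask: 255.255.255.0
25.213.247.2 AND mask = 25.213.247.0
196.140.186.35 AND mask = 196.140.186.0
No, different subnets (25.213.247.0 vs 196.140.186.0)


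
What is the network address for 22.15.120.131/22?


IP:   00010110.00001111.01111000.10000011
Mask: 11111111.11111111.11111100.00000000
AND operation:
Net:  00010110.00001111.01111000.00000000
Network: 22.15.120.0/22


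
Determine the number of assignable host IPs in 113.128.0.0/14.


Host bits = 32 - 14 = 18
Total addresses = 2^18 = 262144
Usable = total - 2 (network and broadcast)
Usable hosts: 262142


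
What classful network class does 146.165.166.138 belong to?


First octet: 146
Binary: 10010010
10xxxxxx -> Class B (128-191)
Class B, default mask 255.255.0.0 (/16)


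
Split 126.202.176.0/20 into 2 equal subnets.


New prefix = 20 + 1 = 21
Each subnet has 2048 addresses
  126.202.176.0/21
  126.202.184.0/21
Subnets: 126.202.176.0/21, 126.202.184.0/21


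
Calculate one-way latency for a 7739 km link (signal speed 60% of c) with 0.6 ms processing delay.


Speed = 0.6 * 3e5 km/s = 180000 km/s
Propagation delay = 7739 / 180000 = 0.043 s = 42.9944 ms
Processing delay = 0.6 ms
Total one-way latency = 43.5944 ms


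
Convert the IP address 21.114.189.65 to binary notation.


21 = 00010101
114 = 01110010
189 = 10111101
65 = 01000001
Binary: 00010101.01110010.10111101.01000001


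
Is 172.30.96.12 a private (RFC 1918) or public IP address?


RFC 1918 private ranges:
  10.0.0.0/8 (10.0.0.0 - 10.255.255.255)
  172.16.0.0/12 (172.16.0.0 - 172.31.255.255)
  192.168.0.0/16 (192.168.0.0 - 192.168.255.255)
Private (in 172.16.0.0/12)


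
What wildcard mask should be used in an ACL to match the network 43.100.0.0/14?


Subnet mask: 255.252.0.0
Wildcard = 255.255.255.255 - subnet mask
255 - 255 = 0
255 - 252 = 3
255 - 0 = 255
255 - 0 = 255
Wildcard: 0.3.255.255


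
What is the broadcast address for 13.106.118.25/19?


Network: 13.106.96.0/19
Host bits = 13
Set all host bits to 1:
Broadcast: 13.106.127.255


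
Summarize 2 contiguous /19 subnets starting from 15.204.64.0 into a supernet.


Original prefix: /19
Number of subnets: 2 = 2^1
New prefix = 19 - 1 = 18
Supernet: 15.204.64.0/18


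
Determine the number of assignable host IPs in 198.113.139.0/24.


Host bits = 32 - 24 = 8
Total addresses = 2^8 = 256
Usable = total - 2 (network and broadcast)
Usable hosts: 254


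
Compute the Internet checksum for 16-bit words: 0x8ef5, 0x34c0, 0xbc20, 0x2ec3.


Sum all words (with carry folding):
+ 0x8ef5 = 0x8ef5
+ 0x34c0 = 0xc3b5
+ 0xbc20 = 0x7fd6
+ 0x2ec3 = 0xae99
One's complement: ~0xae99
Checksum = 0x5166


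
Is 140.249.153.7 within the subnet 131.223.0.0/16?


Subnet network: 131.223.0.0
Test IP AND mask: 140.249.0.0
No, 140.249.153.7 is not in 131.223.0.0/16


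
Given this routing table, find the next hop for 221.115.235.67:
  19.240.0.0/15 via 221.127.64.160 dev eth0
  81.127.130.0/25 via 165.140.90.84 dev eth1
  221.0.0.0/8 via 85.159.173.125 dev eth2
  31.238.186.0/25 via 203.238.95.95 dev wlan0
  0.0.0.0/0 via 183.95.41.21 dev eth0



Longest prefix match for 221.115.235.67:
  /15 19.240.0.0: no
  /25 81.127.130.0: no
  /8 221.0.0.0: MATCH
  /25 31.238.186.0: no
  /0 0.0.0.0: MATCH
Selected: next-hop 85.159.173.125 via eth2 (matched /8)


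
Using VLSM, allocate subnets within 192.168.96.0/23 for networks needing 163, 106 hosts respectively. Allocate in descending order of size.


163 hosts -> /24 (254 usable): 192.168.96.0/24
106 hosts -> /25 (126 usable): 192.168.97.0/25
Allocation: 192.168.96.0/24 (163 hosts, 254 usable); 192.168.97.0/25 (106 hosts, 126 usable)


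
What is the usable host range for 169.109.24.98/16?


Network: 169.109.0.0
Broadcast: 169.109.255.255
First usable = network + 1
Last usable = broadcast - 1
Range: 169.109.0.1 to 169.109.255.254


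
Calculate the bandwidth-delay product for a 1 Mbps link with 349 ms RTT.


BDP = bandwidth * RTT
= 1 Mbps * 349 ms
= 1 * 1e6 * 349 / 1000 bits
= 349000 bits
= 43625 bytes
= 42.6025 KB
BDP = 349000 bits (43625 bytes)


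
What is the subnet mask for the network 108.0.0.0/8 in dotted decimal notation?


/8 means 8 network bits, 24 host bits
Binary: 11111111000000000000000000000000
Mask: 255.0.0.0


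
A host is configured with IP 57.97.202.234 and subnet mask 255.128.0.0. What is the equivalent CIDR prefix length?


Binary: 11111111.10000000.00000000.00000000
Count leading 1s
Prefix: /9


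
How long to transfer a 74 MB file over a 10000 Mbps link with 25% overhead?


Effective throughput = 10000 * (1 - 25/100) = 7500 Mbps
File size in Mb = 74 * 8 = 592 Mb
Time = 592 / 7500
Time = 0.0789 seconds


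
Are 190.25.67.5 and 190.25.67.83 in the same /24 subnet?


Mask: 255.255.255.0
190.25.67.5 AND mask = 190.25.67.0
190.25.67.83 AND mask = 190.25.67.0
Yes, same subnet (190.25.67.0)


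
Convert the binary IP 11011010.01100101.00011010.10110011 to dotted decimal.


11011010 = 218
01100101 = 101
00011010 = 26
10110011 = 179
IP: 218.101.26.179


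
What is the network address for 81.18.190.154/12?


IP:   01010001.00010010.10111110.10011010
Mask: 11111111.11110000.00000000.00000000
AND operation:
Net:  01010001.00010000.00000000.00000000
Network: 81.16.0.0/12


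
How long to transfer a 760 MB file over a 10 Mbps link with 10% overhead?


Effective throughput = 10 * (1 - 10/100) = 9 Mbps
File size in Mb = 760 * 8 = 6080 Mb
Time = 6080 / 9
Time = 675.5556 seconds


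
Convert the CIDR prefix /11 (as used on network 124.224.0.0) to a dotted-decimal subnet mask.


/11 means 11 network bits, 21 host bits
Binary: 11111111111000000000000000000000
Mask: 255.224.0.0


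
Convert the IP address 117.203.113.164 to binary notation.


117 = 01110101
203 = 11001011
113 = 01110001
164 = 10100100
Binary: 01110101.11001011.01110001.10100100


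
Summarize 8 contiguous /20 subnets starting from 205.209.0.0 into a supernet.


Original prefix: /20
Number of subnets: 8 = 2^3
New prefix = 20 - 3 = 17
Supernet: 205.209.0.0/17


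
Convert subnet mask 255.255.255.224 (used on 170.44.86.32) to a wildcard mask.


Subnet mask: 255.255.255.224
Wildcard = 255.255.255.255 - subnet mask
255 - 255 = 0
255 - 255 = 0
255 - 255 = 0
255 - 224 = 31
Wildcard: 0.0.0.31


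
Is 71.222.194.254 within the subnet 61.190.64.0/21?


Subnet network: 61.190.64.0
Test IP AND mask: 71.222.192.0
No, 71.222.194.254 is not in 61.190.64.0/21


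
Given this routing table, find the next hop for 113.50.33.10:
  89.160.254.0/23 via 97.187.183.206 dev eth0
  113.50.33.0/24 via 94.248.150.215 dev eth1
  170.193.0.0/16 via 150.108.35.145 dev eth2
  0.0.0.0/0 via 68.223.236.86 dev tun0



Longest prefix match for 113.50.33.10:
  /23 89.160.254.0: no
  /24 113.50.33.0: MATCH
  /16 170.193.0.0: no
  /0 0.0.0.0: MATCH
Selected: next-hop 94.248.150.215 via eth1 (matched /24)


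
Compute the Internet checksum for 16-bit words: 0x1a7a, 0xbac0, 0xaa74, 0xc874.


Sum all words (with carry folding):
+ 0x1a7a = 0x1a7a
+ 0xbac0 = 0xd53a
+ 0xaa74 = 0x7faf
+ 0xc874 = 0x4824
One's complement: ~0x4824
Checksum = 0xb7db


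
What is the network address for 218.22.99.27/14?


IP:   11011010.00010110.01100011.00011011
Mask: 11111111.11111100.00000000.00000000
AND operation:
Net:  11011010.00010100.00000000.00000000
Network: 218.20.0.0/14


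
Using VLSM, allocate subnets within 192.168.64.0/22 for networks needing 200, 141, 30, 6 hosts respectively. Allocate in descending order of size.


200 hosts -> /24 (254 usable): 192.168.64.0/24
141 hosts -> /24 (254 usable): 192.168.65.0/24
30 hosts -> /27 (30 usable): 192.168.66.0/27
6 hosts -> /29 (6 usable): 192.168.66.32/29
Allocation: 192.168.64.0/24 (200 hosts, 254 usable); 192.168.65.0/24 (141 hosts, 254 usable); 192.168.66.0/27 (30 hosts, 30 usable); 192.168.66.32/29 (6 hosts, 6 usable)


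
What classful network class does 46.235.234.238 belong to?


First octet: 46
Binary: 00101110
0xxxxxxx -> Class A (1-126)
Class A, default mask 255.0.0.0 (/8)


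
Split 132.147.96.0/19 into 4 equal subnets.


New prefix = 19 + 2 = 21
Each subnet has 2048 addresses
  132.147.96.0/21
  132.147.104.0/21
  132.147.112.0/21
  132.147.120.0/21
Subnets: 132.147.96.0/21, 132.147.104.0/21, 132.147.112.0/21, 132.147.120.0/21


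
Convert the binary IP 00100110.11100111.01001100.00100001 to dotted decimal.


00100110 = 38
11100111 = 231
01001100 = 76
00100001 = 33
IP: 38.231.76.33


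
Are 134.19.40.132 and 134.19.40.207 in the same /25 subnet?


Mask: 255.255.255.128
134.19.40.132 AND mask = 134.19.40.128
134.19.40.207 AND mask = 134.19.40.128
Yes, same subnet (134.19.40.128)


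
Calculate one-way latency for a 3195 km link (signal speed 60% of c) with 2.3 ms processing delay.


Speed = 0.6 * 3e5 km/s = 180000 km/s
Propagation delay = 3195 / 180000 = 0.0177 s = 17.75 ms
Processing delay = 2.3 ms
Total one-way latency = 20.05 ms


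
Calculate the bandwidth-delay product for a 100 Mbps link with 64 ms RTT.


BDP = bandwidth * RTT
= 100 Mbps * 64 ms
= 100 * 1e6 * 64 / 1000 bits
= 6400000 bits
= 800000 bytes
= 781.25 KB
BDP = 6400000 bits (800000 bytes)


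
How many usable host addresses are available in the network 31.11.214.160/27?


Host bits = 32 - 27 = 5
Total addresses = 2^5 = 32
Usable = total - 2 (network and broadcast)
Usable hosts: 30


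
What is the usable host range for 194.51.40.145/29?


Network: 194.51.40.144
Broadcast: 194.51.40.151
First usable = network + 1
Last usable = broadcast - 1
Range: 194.51.40.145 to 194.51.40.150


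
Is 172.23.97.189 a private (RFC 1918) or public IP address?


RFC 1918 private ranges:
  10.0.0.0/8 (10.0.0.0 - 10.255.255.255)
  172.16.0.0/12 (172.16.0.0 - 172.31.255.255)
  192.168.0.0/16 (192.168.0.0 - 192.168.255.255)
Private (in 172.16.0.0/12)


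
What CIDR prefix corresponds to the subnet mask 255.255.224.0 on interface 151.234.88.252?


Binary: 11111111.11111111.11100000.00000000
Count leading 1s
Prefix: /19


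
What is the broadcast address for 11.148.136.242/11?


Network: 11.128.0.0/11
Host bits = 21
Set all host bits to 1:
Broadcast: 11.159.255.255


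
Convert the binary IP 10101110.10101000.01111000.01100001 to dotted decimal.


10101110 = 174
10101000 = 168
01111000 = 120
01100001 = 97
IP: 174.168.120.97


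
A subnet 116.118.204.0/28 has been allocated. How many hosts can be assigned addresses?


Host bits = 32 - 28 = 4
Total addresses = 2^4 = 16
Usable = total - 2 (network and broadcast)
Usable hosts: 14


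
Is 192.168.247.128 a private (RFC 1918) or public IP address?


RFC 1918 private ranges:
  10.0.0.0/8 (10.0.0.0 - 10.255.255.255)
  172.16.0.0/12 (172.16.0.0 - 172.31.255.255)
  192.168.0.0/16 (192.168.0.0 - 192.168.255.255)
Private (in 192.168.0.0/16)


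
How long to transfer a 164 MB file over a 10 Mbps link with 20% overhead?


Effective throughput = 10 * (1 - 20/100) = 8 Mbps
File size in Mb = 164 * 8 = 1312 Mb
Time = 1312 / 8
Time = 164 seconds


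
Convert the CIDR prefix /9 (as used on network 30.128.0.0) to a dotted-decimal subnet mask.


/9 means 9 network bits, 23 host bits
Binary: 11111111100000000000000000000000
Mask: 255.128.0.0


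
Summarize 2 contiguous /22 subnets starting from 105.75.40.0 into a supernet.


Original prefix: /22
Number of subnets: 2 = 2^1
New prefix = 22 - 1 = 21
Supernet: 105.75.40.0/21
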